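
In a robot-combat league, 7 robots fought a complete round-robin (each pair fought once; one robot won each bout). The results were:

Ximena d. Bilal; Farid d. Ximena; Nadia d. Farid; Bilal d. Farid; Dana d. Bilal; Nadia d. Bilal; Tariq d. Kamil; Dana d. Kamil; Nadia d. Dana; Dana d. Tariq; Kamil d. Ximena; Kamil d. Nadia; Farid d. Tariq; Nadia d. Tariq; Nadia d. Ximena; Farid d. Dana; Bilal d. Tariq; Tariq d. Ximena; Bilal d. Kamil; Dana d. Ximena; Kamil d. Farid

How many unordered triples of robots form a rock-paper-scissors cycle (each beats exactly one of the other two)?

Win totals: Dana 4, Bilal 3, Farid 3, Kamil 3, Tariq 2, Ximena 1, Nadia 5.
A robot with w wins dominates both others in C(w,2) triples; summing gives 6 + 3 + 3 + 3 + 1 + 0 + 10 = 26 transitive triples.
Total triples C(7,3) = 35, so cyclic triples = 35 − 26 = 9.

9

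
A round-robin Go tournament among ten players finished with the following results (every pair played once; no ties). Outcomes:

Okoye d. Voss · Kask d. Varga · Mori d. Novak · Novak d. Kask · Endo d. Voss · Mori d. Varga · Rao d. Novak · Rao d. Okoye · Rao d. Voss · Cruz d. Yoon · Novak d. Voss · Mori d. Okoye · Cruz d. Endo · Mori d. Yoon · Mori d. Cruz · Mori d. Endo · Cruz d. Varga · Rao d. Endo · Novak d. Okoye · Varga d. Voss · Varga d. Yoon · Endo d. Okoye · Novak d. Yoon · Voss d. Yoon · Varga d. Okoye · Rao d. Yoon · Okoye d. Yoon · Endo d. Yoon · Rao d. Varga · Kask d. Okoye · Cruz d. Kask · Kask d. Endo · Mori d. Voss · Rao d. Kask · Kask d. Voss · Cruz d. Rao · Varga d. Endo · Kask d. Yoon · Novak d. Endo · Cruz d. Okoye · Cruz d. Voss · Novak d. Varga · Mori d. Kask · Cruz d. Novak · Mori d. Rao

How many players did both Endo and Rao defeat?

Endo beat: Voss, Okoye, Yoon.
Rao beat: Voss, Okoye, Kask, Endo, Varga, Novak, Yoon.
Both beat: Voss, Okoye, Yoon — 3.

3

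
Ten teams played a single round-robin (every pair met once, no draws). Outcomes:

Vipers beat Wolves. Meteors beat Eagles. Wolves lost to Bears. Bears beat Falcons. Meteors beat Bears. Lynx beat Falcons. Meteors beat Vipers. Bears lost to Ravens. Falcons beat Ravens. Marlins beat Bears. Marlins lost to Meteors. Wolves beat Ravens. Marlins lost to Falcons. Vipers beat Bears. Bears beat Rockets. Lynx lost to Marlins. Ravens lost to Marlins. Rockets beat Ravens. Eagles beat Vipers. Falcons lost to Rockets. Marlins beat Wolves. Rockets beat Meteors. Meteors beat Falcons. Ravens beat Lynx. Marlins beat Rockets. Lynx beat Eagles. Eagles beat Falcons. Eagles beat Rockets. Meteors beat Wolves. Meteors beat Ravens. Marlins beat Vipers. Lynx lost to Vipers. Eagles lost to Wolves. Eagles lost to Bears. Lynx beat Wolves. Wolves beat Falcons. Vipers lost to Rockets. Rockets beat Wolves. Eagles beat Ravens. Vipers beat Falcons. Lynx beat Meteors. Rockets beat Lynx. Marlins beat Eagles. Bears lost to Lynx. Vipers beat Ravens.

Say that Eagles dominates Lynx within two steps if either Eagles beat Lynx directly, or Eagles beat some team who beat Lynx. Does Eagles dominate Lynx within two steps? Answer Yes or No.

Eagles did not beat Lynx directly.
Eagles beat Ravens, Falcons, Rockets, Vipers. Of those, Ravens beat Lynx.

Yes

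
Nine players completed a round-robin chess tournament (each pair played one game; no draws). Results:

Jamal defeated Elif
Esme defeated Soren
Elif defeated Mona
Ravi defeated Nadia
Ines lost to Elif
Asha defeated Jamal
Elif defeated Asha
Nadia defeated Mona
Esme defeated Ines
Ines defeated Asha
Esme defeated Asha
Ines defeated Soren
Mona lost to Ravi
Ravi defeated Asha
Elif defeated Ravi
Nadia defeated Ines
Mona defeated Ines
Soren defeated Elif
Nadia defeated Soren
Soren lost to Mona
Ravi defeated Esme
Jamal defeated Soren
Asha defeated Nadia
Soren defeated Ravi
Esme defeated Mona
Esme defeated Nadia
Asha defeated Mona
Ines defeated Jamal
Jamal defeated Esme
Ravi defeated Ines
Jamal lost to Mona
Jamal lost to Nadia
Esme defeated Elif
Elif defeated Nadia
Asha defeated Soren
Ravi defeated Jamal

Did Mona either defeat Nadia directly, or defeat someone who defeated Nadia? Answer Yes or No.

Mona did not beat Nadia directly.
Mona beat Soren, Jamal, Ines, but each of them lost to Nadia. No two-step path.

No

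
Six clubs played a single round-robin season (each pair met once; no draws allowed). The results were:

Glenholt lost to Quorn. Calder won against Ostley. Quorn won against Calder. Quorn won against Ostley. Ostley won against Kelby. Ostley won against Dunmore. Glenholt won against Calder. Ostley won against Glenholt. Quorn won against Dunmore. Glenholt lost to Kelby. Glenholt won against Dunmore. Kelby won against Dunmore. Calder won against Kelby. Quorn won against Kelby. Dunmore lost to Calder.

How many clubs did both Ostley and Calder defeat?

Ostley beat: Dunmore, Glenholt, Kelby.
Calder beat: Dunmore, Ostley, Kelby.
Both beat: Dunmore, Kelby — 2.

2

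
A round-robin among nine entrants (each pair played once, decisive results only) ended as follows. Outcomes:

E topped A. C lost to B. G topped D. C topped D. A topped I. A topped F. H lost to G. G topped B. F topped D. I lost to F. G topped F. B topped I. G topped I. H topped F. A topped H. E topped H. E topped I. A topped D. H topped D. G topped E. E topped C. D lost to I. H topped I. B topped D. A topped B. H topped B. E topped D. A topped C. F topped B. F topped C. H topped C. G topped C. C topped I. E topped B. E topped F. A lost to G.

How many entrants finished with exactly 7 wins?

1

Win totals: A 6, B 3, C 2, D 0, E 7, F 4, G 8, H 5, I 1.
Exactly 7: E — 1 entrant.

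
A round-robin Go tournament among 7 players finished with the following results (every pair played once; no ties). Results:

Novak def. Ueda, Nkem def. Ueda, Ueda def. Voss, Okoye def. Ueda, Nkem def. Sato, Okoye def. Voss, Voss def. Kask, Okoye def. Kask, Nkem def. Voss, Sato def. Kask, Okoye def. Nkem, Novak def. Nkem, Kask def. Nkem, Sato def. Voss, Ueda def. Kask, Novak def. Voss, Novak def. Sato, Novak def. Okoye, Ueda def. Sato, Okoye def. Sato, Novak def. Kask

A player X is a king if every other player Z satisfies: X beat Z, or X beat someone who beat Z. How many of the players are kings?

1

Voss cannot reach Sato, Novak, Ueda, Okoye in two steps.
Nkem cannot reach Novak, Okoye in two steps.
Sato cannot reach Novak, Ueda, Okoye in two steps.
Novak reaches everyone (king).
Ueda cannot reach Novak, Okoye in two steps.
Kask cannot reach Novak, Okoye in two steps.
Okoye cannot reach Novak in two steps.
Kings: Novak — 1.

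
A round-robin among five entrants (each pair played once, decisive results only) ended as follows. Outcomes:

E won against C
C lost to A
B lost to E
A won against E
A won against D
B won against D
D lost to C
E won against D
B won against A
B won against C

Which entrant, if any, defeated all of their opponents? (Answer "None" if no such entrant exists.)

Highest win total is E with 3 (out of 4 possible).
E lost to A, so no entrant went undefeated.

None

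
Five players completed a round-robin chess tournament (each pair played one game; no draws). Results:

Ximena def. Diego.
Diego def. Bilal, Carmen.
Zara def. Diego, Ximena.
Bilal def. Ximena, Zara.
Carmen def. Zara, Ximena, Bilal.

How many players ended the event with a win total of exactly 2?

Win totals: Carmen 3, Diego 2, Ximena 1, Zara 2, Bilal 2.
Exactly 2: Diego, Zara, Bilal — 3 players.

3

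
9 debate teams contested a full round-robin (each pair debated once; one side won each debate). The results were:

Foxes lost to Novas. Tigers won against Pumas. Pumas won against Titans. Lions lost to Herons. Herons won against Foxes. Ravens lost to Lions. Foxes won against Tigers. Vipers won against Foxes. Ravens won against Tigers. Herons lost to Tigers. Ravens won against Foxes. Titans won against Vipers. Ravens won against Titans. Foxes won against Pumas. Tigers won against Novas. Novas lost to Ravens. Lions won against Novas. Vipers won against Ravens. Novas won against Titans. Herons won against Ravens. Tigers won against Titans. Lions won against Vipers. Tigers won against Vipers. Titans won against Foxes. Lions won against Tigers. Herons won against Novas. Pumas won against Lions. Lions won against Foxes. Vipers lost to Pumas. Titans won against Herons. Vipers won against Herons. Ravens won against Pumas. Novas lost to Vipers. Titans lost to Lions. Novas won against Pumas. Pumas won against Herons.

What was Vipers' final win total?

Vipers' results: beat Foxes, Herons, Novas, Ravens; lost to Lions, Titans, Tigers, Pumas.
That is 4 wins.

4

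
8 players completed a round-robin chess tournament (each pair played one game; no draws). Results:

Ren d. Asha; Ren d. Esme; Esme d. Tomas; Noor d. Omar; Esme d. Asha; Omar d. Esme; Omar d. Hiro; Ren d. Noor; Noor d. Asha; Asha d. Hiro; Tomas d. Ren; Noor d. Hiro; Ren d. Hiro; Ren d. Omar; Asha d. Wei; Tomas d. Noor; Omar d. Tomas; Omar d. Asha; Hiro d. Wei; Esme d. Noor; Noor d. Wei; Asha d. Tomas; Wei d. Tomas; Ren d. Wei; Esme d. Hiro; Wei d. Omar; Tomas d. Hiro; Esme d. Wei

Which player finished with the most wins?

Win totals: Omar 4, Tomas 3, Asha 3, Esme 5, Ren 6, Wei 2, Hiro 1, Noor 4.
Ren leads with 6 wins (next highest: 5).

Ren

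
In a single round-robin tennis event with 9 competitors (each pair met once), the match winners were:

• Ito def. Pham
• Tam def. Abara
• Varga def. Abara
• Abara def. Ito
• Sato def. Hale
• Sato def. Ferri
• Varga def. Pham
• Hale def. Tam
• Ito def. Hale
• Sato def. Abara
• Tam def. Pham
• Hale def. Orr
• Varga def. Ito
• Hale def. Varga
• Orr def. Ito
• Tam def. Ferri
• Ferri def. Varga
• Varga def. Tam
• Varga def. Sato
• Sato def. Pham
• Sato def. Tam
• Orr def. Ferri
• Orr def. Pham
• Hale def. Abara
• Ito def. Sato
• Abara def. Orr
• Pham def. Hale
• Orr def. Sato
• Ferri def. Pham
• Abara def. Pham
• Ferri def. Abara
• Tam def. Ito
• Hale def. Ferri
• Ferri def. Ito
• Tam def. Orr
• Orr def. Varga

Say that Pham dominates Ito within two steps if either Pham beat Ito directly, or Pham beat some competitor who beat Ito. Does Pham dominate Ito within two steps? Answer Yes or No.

Pham did not beat Ito directly.
Pham beat Hale, but each of them lost to Ito. No two-step path.

No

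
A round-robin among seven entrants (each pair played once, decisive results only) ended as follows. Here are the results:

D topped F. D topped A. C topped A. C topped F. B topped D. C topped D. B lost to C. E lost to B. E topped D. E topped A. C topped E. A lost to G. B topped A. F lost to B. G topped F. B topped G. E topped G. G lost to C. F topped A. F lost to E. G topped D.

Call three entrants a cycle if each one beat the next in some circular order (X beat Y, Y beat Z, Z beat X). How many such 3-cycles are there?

0

Win totals: A 0, B 5, C 6, D 2, E 4, F 1, G 3.
An entrant with w wins dominates both others in C(w,2) triples; summing gives 0 + 10 + 15 + 1 + 6 + 0 + 3 = 35 transitive triples.
Total triples C(7,3) = 35, so cyclic triples = 35 − 35 = 0.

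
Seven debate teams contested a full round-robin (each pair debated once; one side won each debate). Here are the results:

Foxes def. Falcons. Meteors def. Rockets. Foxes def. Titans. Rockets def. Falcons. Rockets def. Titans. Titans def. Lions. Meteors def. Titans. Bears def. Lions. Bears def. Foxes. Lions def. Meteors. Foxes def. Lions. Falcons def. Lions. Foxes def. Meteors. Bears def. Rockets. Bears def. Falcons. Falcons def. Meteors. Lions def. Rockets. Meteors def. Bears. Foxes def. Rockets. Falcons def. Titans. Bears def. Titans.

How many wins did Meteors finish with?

3

Meteors' results: beat Rockets, Bears, Titans; lost to Lions, Falcons, Foxes.
That is 3 wins.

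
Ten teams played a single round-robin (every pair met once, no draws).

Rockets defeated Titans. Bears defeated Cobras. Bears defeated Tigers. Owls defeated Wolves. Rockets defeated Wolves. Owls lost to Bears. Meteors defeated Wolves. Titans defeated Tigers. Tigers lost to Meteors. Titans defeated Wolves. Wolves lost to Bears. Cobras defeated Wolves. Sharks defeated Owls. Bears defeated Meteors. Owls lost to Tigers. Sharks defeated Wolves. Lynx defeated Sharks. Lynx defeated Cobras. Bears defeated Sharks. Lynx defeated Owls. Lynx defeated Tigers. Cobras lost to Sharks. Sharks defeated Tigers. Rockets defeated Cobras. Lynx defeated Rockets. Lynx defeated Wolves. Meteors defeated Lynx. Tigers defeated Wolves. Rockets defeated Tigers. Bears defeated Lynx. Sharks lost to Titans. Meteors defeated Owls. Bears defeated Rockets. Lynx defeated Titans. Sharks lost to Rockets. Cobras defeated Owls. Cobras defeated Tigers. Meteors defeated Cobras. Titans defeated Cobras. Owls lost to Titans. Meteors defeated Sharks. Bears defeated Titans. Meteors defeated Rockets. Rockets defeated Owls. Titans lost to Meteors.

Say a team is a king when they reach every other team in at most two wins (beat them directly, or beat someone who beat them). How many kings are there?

1

Rockets cannot reach Bears, Lynx, Meteors in two steps.
Sharks cannot reach Rockets, Titans, Bears, Lynx, Meteors in two steps.
Titans cannot reach Rockets, Bears, Lynx, Meteors in two steps.
Tigers cannot reach Rockets, Sharks, Titans, Bears, Lynx, Cobras, Meteors in two steps.
Bears reaches everyone (king).
Owls cannot reach Rockets, Sharks, Titans, Tigers, Bears, Lynx, Cobras, Meteors in two steps.
Wolves cannot reach Rockets, Sharks, Titans, Tigers, Bears, Owls, Lynx, Cobras, Meteors in two steps.
Lynx cannot reach Bears, Meteors in two steps.
Cobras cannot reach Rockets, Sharks, Titans, Bears, Lynx, Meteors in two steps.
Meteors cannot reach Bears in two steps.
Kings: Bears — 1.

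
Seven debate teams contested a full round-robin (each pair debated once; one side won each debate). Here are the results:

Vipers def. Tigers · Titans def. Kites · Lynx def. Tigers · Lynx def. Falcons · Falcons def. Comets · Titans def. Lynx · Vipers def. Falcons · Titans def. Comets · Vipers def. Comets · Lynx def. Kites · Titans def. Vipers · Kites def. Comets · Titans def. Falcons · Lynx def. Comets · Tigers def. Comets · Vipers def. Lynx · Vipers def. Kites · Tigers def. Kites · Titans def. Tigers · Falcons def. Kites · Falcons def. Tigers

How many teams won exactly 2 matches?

Win totals: Kites 1, Comets 0, Tigers 2, Lynx 4, Titans 6, Falcons 3, Vipers 5.
Exactly 2: Tigers — 1 team.

1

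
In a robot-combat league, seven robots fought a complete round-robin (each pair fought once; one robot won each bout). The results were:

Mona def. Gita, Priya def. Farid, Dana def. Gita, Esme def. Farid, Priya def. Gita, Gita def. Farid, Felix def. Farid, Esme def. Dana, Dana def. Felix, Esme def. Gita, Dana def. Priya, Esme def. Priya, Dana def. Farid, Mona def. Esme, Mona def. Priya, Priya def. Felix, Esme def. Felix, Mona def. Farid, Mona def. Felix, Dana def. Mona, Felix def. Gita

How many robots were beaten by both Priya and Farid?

Priya beat: Felix, Gita, Farid.
Farid beat: no one.
No one was beaten by both.

0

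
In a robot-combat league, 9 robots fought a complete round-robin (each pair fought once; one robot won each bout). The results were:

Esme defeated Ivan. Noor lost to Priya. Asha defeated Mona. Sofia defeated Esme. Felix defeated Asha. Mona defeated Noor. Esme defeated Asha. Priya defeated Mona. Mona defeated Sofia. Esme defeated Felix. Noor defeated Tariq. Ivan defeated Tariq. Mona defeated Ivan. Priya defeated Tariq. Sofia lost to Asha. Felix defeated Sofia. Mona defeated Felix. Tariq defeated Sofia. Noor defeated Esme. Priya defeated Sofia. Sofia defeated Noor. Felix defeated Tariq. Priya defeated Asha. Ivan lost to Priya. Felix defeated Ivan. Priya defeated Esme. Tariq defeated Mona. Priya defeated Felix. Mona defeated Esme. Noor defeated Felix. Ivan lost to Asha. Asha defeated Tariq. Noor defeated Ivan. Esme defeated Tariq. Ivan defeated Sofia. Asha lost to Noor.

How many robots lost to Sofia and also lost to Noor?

Sofia beat: Noor, Esme.
Noor beat: Ivan, Felix, Tariq, Asha, Esme.
Both beat: Esme — 1.

1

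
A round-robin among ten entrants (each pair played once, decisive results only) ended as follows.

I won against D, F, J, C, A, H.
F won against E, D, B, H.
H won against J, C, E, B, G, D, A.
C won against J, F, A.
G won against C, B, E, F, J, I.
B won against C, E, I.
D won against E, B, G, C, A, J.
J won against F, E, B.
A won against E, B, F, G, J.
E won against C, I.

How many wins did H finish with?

H's results: beat A, B, C, D, E, G, J; lost to F, I.
That is 7 wins.

7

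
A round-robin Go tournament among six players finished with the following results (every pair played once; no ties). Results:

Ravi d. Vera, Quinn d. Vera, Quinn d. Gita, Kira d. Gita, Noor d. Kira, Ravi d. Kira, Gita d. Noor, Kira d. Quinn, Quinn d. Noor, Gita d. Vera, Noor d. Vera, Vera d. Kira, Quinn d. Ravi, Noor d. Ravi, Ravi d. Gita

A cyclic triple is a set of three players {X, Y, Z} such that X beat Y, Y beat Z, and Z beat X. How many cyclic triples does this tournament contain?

6

Win totals: Ravi 3, Gita 2, Vera 1, Kira 2, Quinn 4, Noor 3.
A player with w wins dominates both others in C(w,2) triples; summing gives 3 + 1 + 0 + 1 + 6 + 3 = 14 transitive triples.
Total triples C(6,3) = 20, so cyclic triples = 20 − 14 = 6.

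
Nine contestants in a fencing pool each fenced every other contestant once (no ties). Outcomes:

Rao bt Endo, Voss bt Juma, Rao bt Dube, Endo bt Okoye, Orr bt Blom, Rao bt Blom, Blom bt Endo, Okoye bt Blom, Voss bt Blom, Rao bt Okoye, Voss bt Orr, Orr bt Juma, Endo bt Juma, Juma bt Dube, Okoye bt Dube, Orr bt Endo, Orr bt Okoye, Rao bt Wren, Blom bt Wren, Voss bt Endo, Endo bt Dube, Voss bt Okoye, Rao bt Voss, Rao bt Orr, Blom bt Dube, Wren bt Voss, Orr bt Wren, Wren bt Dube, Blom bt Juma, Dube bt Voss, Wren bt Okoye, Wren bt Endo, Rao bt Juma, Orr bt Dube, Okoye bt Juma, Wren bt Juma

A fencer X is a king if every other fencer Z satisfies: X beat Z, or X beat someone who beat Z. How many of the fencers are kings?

1

Okoye cannot reach Orr, Rao in two steps.
Blom cannot reach Orr, Rao in two steps.
Dube cannot reach Rao, Wren in two steps.
Voss cannot reach Rao in two steps.
Orr cannot reach Rao in two steps.
Rao reaches everyone (king).
Endo cannot reach Orr, Rao, Wren in two steps.
Juma cannot reach Okoye, Blom, Orr, Rao, Endo, Wren in two steps.
Wren cannot reach Rao in two steps.
Kings: Rao — 1.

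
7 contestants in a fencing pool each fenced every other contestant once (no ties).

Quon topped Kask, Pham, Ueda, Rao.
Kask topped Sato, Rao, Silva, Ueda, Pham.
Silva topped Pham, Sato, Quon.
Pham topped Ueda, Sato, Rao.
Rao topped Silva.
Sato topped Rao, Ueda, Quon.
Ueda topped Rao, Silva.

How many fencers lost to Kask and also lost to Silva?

2

Kask beat: Silva, Sato, Pham, Rao, Ueda.
Silva beat: Sato, Pham, Quon.
Both beat: Sato, Pham — 2.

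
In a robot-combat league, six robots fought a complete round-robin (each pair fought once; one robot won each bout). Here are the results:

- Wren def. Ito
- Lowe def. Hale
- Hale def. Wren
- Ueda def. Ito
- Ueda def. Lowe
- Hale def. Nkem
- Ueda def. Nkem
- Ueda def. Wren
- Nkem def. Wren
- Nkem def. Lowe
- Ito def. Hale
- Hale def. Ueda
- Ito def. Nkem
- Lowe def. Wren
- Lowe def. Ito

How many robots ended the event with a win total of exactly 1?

Win totals: Hale 3, Ito 2, Wren 1, Ueda 4, Lowe 3, Nkem 2.
Exactly 1: Wren — 1 robot.

1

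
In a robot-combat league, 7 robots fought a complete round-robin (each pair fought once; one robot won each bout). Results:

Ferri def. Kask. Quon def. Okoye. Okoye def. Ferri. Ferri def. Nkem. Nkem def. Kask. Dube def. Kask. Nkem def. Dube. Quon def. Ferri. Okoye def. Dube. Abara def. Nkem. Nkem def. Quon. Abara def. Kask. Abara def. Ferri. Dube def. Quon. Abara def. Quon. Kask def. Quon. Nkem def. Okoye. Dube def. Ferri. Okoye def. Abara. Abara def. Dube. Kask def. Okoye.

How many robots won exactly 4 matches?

Win totals: Okoye 3, Ferri 2, Quon 2, Kask 2, Nkem 4, Dube 3, Abara 5.
Exactly 4: Nkem — 1 robot.

1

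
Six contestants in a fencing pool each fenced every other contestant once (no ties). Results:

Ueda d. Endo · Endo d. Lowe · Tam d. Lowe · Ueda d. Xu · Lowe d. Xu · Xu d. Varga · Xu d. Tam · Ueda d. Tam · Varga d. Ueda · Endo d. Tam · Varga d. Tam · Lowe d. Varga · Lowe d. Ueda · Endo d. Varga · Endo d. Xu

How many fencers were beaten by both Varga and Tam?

0

Varga beat: Tam, Ueda.
Tam beat: Lowe.
No one was beaten by both.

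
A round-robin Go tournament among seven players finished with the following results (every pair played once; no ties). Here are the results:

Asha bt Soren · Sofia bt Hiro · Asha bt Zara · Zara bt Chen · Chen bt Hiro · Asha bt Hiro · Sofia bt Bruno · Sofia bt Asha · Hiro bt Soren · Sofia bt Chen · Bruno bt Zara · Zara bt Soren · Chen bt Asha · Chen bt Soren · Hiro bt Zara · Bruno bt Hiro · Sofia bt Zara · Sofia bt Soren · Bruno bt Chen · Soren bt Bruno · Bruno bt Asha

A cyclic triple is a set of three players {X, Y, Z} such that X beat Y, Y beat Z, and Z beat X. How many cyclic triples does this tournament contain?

Win totals: Sofia 6, Zara 2, Chen 3, Asha 3, Hiro 2, Soren 1, Bruno 4.
A player with w wins dominates both others in C(w,2) triples; summing gives 15 + 1 + 3 + 3 + 1 + 0 + 6 = 29 transitive triples.
Total triples C(7,3) = 35, so cyclic triples = 35 − 29 = 6.

6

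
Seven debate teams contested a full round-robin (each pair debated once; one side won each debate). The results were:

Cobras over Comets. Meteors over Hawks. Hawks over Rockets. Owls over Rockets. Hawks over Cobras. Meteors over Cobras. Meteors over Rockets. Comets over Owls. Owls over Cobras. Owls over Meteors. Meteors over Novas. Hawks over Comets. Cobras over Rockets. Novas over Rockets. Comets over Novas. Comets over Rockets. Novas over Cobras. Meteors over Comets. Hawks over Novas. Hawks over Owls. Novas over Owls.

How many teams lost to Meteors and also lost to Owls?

2

Meteors beat: Cobras, Comets, Novas, Hawks, Rockets.
Owls beat: Cobras, Rockets, Meteors.
Both beat: Cobras, Rockets — 2.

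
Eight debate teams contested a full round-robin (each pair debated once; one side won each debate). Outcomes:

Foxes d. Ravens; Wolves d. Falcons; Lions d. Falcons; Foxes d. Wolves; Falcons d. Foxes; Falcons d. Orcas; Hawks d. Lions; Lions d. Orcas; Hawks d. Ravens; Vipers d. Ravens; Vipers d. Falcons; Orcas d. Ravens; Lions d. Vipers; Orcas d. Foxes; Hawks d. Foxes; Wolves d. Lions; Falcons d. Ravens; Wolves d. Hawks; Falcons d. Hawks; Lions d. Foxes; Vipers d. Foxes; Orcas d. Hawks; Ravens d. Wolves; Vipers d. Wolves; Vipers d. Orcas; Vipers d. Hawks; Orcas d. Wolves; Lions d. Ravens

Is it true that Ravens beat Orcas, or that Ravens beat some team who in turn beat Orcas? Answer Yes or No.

No

Ravens did not beat Orcas directly.
Ravens beat Wolves, but each of them lost to Orcas. No two-step path.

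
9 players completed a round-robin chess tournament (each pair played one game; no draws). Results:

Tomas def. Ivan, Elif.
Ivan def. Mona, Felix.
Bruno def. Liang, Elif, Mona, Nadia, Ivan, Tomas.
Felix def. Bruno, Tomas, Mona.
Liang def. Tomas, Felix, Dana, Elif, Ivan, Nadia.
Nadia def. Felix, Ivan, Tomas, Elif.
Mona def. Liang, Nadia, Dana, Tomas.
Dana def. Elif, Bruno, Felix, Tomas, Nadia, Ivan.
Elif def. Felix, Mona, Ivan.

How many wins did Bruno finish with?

Bruno's results: beat Ivan, Elif, Liang, Mona, Tomas, Nadia; lost to Dana, Felix.
That is 6 wins.

6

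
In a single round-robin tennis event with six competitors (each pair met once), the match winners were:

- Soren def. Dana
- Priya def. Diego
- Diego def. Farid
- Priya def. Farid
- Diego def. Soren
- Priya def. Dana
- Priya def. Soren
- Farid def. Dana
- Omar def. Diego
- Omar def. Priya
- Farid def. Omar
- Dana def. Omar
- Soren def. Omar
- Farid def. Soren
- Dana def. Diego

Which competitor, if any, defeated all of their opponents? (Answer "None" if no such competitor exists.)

None

Highest win total is Priya with 4 (out of 5 possible).
Priya lost to Omar, so no competitor went undefeated.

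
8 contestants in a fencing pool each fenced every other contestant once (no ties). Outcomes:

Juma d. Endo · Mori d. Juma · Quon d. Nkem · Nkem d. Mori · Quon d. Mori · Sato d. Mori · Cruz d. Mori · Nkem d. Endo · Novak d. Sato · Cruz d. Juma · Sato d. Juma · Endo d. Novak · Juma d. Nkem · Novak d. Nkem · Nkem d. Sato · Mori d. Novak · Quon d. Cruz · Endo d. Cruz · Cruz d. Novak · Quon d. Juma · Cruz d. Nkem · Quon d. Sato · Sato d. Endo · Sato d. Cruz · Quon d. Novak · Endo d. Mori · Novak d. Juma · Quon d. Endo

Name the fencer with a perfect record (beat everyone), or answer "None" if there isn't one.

Quon

Quon has 7 wins out of 7 opponents — a perfect record.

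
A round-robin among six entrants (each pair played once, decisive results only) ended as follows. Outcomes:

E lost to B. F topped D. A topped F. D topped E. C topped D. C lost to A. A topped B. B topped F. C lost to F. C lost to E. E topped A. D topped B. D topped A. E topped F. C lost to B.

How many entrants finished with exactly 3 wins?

Win totals: A 3, B 3, C 1, D 3, E 3, F 2.
Exactly 3: A, B, D, E — 4 entrants.

4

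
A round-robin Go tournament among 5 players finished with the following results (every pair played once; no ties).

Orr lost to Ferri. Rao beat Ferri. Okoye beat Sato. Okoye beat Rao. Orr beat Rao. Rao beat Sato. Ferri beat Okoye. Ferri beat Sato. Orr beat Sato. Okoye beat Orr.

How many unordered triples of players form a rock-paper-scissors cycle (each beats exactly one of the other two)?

2

Win totals: Orr 2, Rao 2, Ferri 3, Okoye 3, Sato 0.
A player with w wins dominates both others in C(w,2) triples; summing gives 1 + 1 + 3 + 3 + 0 = 8 transitive triples.
Total triples C(5,3) = 10, so cyclic triples = 10 − 8 = 2.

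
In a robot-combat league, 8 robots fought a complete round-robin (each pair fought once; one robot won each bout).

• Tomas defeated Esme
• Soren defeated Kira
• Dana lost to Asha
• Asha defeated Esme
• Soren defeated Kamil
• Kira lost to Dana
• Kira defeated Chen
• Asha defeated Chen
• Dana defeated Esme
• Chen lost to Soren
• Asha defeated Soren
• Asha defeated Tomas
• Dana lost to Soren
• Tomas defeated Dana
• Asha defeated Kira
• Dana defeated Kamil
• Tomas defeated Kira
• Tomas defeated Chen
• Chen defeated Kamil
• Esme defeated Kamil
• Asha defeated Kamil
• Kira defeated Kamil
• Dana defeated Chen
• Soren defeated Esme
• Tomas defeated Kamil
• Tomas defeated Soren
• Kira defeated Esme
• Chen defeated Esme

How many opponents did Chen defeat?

2

Chen's results: beat Esme, Kamil; lost to Tomas, Kira, Asha, Soren, Dana.
That is 2 wins.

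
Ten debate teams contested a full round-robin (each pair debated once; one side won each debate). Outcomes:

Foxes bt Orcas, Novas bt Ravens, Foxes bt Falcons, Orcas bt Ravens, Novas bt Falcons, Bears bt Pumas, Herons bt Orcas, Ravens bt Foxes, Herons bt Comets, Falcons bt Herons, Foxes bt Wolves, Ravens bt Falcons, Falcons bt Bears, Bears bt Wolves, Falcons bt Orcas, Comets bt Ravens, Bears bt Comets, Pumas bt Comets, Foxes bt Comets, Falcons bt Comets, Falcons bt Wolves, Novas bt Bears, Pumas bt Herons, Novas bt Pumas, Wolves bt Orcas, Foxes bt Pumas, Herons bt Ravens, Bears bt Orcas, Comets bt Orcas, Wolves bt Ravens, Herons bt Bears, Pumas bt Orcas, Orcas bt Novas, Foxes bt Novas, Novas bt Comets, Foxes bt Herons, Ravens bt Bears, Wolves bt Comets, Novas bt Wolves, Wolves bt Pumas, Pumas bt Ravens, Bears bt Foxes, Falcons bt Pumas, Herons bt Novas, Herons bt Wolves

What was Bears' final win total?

Bears' results: beat Comets, Foxes, Orcas, Wolves, Pumas; lost to Novas, Falcons, Herons, Ravens.
That is 5 wins.

5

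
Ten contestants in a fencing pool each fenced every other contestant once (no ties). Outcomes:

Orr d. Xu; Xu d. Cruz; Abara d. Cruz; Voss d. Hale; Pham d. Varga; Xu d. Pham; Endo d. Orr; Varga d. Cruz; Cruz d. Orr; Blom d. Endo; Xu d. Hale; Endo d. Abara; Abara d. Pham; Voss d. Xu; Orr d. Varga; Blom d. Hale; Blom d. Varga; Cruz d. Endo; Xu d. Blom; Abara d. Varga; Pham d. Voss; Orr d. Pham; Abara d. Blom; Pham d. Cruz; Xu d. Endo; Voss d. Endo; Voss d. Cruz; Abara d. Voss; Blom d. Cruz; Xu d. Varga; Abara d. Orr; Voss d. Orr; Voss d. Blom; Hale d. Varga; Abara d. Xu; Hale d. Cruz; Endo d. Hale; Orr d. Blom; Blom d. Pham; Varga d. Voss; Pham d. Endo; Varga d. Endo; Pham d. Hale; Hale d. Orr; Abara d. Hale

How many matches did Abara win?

8

Abara's results: beat Cruz, Orr, Blom, Hale, Varga, Voss, Xu, Pham; lost to Endo.
That is 8 wins.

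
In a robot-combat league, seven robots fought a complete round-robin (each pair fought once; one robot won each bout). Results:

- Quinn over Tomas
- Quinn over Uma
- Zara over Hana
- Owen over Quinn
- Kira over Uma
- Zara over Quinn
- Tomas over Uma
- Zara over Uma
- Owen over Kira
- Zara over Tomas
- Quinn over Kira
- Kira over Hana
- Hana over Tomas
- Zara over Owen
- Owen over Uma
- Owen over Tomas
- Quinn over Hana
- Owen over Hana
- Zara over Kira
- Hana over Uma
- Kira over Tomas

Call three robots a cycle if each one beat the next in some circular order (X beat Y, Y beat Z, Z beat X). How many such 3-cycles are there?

Win totals: Owen 5, Tomas 1, Uma 0, Zara 6, Quinn 4, Hana 2, Kira 3.
A robot with w wins dominates both others in C(w,2) triples; summing gives 10 + 0 + 0 + 15 + 6 + 1 + 3 = 35 transitive triples.
Total triples C(7,3) = 35, so cyclic triples = 35 − 35 = 0.

0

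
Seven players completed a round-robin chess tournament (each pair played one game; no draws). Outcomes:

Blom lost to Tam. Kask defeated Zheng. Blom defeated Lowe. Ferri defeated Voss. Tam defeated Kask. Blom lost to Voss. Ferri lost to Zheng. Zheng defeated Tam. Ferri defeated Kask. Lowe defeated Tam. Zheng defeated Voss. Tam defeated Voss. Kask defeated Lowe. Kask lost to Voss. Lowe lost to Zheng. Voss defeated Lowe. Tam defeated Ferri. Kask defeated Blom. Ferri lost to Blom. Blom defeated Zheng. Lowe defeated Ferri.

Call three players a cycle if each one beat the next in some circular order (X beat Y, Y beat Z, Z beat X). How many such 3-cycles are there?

12

Win totals: Zheng 4, Lowe 2, Tam 4, Blom 3, Kask 3, Ferri 2, Voss 3.
A player with w wins dominates both others in C(w,2) triples; summing gives 6 + 1 + 6 + 3 + 3 + 1 + 3 = 23 transitive triples.
Total triples C(7,3) = 35, so cyclic triples = 35 − 23 = 12.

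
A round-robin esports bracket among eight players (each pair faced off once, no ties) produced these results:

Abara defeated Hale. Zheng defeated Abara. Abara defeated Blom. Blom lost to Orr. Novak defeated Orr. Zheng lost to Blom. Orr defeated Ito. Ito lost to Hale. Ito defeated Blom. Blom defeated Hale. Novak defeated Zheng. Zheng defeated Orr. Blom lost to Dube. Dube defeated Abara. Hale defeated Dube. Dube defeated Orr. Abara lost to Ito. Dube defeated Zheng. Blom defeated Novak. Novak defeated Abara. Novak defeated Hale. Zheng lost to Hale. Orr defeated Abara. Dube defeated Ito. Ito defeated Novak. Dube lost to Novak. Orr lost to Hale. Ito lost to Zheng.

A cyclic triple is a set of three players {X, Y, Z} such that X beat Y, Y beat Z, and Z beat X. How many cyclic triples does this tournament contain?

Win totals: Blom 3, Novak 5, Zheng 3, Orr 3, Hale 4, Abara 2, Dube 5, Ito 3.
A player with w wins dominates both others in C(w,2) triples; summing gives 3 + 10 + 3 + 3 + 6 + 1 + 10 + 3 = 39 transitive triples.
Total triples C(8,3) = 56, so cyclic triples = 56 − 39 = 17.

17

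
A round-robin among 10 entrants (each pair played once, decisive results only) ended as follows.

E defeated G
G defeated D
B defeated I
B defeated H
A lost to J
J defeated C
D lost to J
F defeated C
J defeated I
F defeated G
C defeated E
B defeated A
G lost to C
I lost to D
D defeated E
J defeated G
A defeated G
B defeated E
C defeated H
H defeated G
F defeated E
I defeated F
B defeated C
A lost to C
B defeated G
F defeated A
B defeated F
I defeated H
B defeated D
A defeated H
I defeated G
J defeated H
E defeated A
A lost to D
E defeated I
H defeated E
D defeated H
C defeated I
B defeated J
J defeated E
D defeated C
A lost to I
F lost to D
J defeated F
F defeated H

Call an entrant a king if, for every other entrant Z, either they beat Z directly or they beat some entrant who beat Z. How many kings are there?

1

A cannot reach B, C, F, I, J in two steps.
B reaches everyone (king).
C cannot reach B, J in two steps.
D cannot reach B, J in two steps.
E cannot reach B, C, J in two steps.
F cannot reach B, J in two steps.
G cannot reach B, J in two steps.
H cannot reach B, C, F, J in two steps.
I cannot reach B, J in two steps.
J cannot reach B in two steps.
Kings: B — 1.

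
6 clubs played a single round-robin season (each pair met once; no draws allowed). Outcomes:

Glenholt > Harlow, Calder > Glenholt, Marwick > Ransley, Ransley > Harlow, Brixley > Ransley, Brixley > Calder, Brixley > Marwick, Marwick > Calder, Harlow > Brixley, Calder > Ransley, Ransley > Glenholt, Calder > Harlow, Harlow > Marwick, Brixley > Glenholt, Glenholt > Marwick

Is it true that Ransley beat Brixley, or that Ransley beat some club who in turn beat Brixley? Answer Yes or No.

Yes

Ransley did not beat Brixley directly.
Ransley beat Glenholt, Harlow. Of those, Harlow beat Brixley.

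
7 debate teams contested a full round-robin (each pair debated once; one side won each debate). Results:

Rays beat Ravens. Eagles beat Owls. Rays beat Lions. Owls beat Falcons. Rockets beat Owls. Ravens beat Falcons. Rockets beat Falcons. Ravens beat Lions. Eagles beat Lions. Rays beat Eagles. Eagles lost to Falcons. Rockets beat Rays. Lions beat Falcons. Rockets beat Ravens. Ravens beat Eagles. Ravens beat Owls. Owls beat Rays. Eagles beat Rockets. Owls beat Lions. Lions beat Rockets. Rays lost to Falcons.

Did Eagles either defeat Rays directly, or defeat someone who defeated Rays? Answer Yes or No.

Yes

Eagles did not beat Rays directly.
Eagles beat Rockets, Lions, Owls. Of those, Rockets beat Rays.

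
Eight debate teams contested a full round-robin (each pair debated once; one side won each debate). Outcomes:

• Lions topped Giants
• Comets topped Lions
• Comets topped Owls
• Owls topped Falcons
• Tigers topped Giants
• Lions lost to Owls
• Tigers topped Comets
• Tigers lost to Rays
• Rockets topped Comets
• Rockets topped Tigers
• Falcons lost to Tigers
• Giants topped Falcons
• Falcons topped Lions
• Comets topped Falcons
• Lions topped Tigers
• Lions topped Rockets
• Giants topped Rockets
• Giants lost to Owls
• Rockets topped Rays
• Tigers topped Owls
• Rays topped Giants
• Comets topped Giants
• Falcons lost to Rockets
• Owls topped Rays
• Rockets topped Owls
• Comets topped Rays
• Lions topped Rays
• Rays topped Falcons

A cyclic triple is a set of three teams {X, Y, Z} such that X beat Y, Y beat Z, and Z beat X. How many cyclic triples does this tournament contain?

14

Win totals: Rays 3, Giants 2, Tigers 4, Owls 4, Rockets 5, Lions 4, Falcons 1, Comets 5.
A team with w wins dominates both others in C(w,2) triples; summing gives 3 + 1 + 6 + 6 + 10 + 6 + 0 + 10 = 42 transitive triples.
Total triples C(8,3) = 56, so cyclic triples = 56 − 42 = 14.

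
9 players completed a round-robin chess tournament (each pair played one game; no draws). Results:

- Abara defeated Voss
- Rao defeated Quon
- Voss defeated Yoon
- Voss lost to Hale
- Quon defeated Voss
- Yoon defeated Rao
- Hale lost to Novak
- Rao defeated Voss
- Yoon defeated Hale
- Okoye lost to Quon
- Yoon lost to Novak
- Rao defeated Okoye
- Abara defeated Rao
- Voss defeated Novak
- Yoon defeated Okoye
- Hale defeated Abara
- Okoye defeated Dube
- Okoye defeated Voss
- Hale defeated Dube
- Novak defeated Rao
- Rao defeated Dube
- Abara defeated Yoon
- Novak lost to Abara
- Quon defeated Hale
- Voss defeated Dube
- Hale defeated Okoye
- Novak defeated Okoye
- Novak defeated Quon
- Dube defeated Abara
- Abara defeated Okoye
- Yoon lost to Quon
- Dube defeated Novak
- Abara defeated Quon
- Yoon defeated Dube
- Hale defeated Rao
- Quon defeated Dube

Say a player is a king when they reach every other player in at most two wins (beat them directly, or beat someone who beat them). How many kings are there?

8

Abara reaches everyone (king).
Dube reaches everyone (king).
Novak reaches everyone (king).
Quon reaches everyone (king).
Voss reaches everyone (king).
Rao reaches everyone (king).
Okoye cannot reach Quon, Rao, Hale in two steps.
Hale reaches everyone (king).
Yoon reaches everyone (king).
Kings: Abara, Dube, Novak, Quon, Voss, Rao, Hale, Yoon — 8.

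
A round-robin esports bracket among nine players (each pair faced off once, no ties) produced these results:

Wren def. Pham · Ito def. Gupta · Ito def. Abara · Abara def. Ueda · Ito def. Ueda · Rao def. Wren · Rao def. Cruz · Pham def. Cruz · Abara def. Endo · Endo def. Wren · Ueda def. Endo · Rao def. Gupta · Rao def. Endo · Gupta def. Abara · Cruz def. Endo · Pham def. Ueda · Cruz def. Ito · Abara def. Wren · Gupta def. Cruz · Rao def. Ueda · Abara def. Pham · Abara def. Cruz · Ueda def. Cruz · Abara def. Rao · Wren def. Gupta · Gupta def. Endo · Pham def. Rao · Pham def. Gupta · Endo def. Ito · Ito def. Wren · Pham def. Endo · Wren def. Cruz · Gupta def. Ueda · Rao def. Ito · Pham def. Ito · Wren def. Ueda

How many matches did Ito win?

Ito's results: beat Gupta, Wren, Ueda, Abara; lost to Pham, Rao, Endo, Cruz.
That is 4 wins.

4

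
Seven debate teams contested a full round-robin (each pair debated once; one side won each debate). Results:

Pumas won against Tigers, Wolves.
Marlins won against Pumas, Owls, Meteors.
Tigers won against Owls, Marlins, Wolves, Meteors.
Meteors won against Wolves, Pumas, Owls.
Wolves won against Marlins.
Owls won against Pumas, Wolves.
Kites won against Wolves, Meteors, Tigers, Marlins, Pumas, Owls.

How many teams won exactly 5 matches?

0

Win totals: Wolves 1, Marlins 3, Tigers 4, Owls 2, Kites 6, Pumas 2, Meteors 3.
No team has exactly 5 wins.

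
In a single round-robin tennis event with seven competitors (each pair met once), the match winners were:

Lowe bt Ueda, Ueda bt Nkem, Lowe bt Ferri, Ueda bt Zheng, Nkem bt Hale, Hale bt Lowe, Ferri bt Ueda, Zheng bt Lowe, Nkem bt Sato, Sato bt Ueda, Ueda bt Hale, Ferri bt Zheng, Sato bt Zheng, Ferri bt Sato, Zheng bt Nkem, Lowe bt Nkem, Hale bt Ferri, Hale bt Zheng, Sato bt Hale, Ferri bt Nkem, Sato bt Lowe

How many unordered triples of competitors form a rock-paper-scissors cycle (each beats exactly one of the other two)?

12

Win totals: Ferri 4, Sato 4, Nkem 2, Ueda 3, Zheng 2, Hale 3, Lowe 3.
A competitor with w wins dominates both others in C(w,2) triples; summing gives 6 + 6 + 1 + 3 + 1 + 3 + 3 = 23 transitive triples.
Total triples C(7,3) = 35, so cyclic triples = 35 − 23 = 12.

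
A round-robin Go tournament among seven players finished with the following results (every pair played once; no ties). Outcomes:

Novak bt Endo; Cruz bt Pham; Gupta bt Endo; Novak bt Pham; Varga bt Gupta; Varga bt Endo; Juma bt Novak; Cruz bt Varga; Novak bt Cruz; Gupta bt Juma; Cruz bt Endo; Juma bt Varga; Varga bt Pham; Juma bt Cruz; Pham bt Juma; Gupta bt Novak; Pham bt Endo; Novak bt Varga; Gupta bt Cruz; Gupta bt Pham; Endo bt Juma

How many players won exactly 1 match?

Win totals: Juma 3, Varga 3, Novak 4, Cruz 3, Gupta 5, Endo 1, Pham 2.
Exactly 1: Endo — 1 player.

1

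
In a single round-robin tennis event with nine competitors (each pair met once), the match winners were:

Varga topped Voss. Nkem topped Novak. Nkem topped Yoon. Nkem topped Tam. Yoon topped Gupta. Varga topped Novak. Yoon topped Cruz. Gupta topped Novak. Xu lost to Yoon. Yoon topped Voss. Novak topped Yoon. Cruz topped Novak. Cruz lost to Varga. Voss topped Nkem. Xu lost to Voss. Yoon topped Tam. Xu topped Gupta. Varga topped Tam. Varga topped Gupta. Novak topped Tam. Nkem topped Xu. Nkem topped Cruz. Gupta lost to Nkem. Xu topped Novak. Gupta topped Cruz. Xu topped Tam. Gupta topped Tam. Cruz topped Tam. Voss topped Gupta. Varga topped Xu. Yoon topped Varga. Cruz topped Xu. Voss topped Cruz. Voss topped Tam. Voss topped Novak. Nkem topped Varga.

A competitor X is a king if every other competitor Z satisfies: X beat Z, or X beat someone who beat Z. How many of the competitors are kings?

Voss reaches everyone (king).
Varga reaches everyone (king).
Yoon reaches everyone (king).
Xu cannot reach Voss, Varga, Nkem in two steps.
Cruz cannot reach Voss, Varga, Nkem in two steps.
Tam cannot reach Voss, Varga, Yoon, Xu, Cruz, Novak, Nkem, Gupta in two steps.
Novak cannot reach Nkem in two steps.
Nkem reaches everyone (king).
Gupta cannot reach Voss, Varga, Nkem in two steps.
Kings: Voss, Varga, Yoon, Nkem — 4.

4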